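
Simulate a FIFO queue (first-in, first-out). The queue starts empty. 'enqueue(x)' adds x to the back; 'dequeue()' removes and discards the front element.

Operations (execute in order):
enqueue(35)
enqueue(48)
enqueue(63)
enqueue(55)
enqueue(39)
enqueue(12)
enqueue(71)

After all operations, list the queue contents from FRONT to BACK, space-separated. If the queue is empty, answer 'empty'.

enqueue(35): [35]
enqueue(48): [35, 48]
enqueue(63): [35, 48, 63]
enqueue(55): [35, 48, 63, 55]
enqueue(39): [35, 48, 63, 55, 39]
enqueue(12): [35, 48, 63, 55, 39, 12]
enqueue(71): [35, 48, 63, 55, 39, 12, 71]

Answer: 35 48 63 55 39 12 71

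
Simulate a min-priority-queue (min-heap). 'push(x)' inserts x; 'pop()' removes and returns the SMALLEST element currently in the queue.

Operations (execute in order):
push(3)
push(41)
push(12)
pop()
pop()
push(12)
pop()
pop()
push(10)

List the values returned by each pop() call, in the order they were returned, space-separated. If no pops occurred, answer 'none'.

push(3): heap contents = [3]
push(41): heap contents = [3, 41]
push(12): heap contents = [3, 12, 41]
pop() → 3: heap contents = [12, 41]
pop() → 12: heap contents = [41]
push(12): heap contents = [12, 41]
pop() → 12: heap contents = [41]
pop() → 41: heap contents = []
push(10): heap contents = [10]

Answer: 3 12 12 41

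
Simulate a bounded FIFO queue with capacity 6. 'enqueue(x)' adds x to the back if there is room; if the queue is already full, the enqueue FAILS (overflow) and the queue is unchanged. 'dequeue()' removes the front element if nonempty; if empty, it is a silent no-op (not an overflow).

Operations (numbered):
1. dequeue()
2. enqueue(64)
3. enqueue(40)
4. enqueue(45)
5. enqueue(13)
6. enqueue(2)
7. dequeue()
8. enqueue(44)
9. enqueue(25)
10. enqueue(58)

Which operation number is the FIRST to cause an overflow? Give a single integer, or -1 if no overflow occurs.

Answer: 10

Derivation:
1. dequeue(): empty, no-op, size=0
2. enqueue(64): size=1
3. enqueue(40): size=2
4. enqueue(45): size=3
5. enqueue(13): size=4
6. enqueue(2): size=5
7. dequeue(): size=4
8. enqueue(44): size=5
9. enqueue(25): size=6
10. enqueue(58): size=6=cap → OVERFLOW (fail)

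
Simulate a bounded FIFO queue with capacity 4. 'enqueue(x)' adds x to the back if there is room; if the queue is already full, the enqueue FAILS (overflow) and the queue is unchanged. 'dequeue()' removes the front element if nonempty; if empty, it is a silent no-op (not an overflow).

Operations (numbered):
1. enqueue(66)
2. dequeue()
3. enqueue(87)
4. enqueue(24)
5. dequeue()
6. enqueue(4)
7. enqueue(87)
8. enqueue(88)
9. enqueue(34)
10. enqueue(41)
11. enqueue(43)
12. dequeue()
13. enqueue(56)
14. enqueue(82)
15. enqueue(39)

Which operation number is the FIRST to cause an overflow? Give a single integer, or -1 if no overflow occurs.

1. enqueue(66): size=1
2. dequeue(): size=0
3. enqueue(87): size=1
4. enqueue(24): size=2
5. dequeue(): size=1
6. enqueue(4): size=2
7. enqueue(87): size=3
8. enqueue(88): size=4
9. enqueue(34): size=4=cap → OVERFLOW (fail)
10. enqueue(41): size=4=cap → OVERFLOW (fail)
11. enqueue(43): size=4=cap → OVERFLOW (fail)
12. dequeue(): size=3
13. enqueue(56): size=4
14. enqueue(82): size=4=cap → OVERFLOW (fail)
15. enqueue(39): size=4=cap → OVERFLOW (fail)

Answer: 9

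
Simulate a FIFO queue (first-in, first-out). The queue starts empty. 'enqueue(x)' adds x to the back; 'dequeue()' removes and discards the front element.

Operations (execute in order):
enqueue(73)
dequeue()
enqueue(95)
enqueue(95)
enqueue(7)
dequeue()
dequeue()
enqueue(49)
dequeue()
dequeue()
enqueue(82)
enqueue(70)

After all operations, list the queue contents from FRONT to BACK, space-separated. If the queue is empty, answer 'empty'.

enqueue(73): [73]
dequeue(): []
enqueue(95): [95]
enqueue(95): [95, 95]
enqueue(7): [95, 95, 7]
dequeue(): [95, 7]
dequeue(): [7]
enqueue(49): [7, 49]
dequeue(): [49]
dequeue(): []
enqueue(82): [82]
enqueue(70): [82, 70]

Answer: 82 70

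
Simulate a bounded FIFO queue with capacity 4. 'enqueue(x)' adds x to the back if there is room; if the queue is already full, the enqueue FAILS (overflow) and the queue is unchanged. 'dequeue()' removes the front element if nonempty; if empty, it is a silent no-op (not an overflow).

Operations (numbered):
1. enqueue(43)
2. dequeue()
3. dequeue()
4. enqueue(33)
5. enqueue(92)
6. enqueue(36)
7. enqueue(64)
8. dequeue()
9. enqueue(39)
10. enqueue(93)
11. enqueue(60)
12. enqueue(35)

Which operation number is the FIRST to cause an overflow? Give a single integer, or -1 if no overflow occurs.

1. enqueue(43): size=1
2. dequeue(): size=0
3. dequeue(): empty, no-op, size=0
4. enqueue(33): size=1
5. enqueue(92): size=2
6. enqueue(36): size=3
7. enqueue(64): size=4
8. dequeue(): size=3
9. enqueue(39): size=4
10. enqueue(93): size=4=cap → OVERFLOW (fail)
11. enqueue(60): size=4=cap → OVERFLOW (fail)
12. enqueue(35): size=4=cap → OVERFLOW (fail)

Answer: 10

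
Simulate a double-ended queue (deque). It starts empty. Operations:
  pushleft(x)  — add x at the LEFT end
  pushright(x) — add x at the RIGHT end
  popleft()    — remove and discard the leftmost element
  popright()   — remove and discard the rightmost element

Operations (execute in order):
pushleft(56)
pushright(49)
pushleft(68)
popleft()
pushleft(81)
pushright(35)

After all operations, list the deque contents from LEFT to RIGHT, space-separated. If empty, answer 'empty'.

pushleft(56): [56]
pushright(49): [56, 49]
pushleft(68): [68, 56, 49]
popleft(): [56, 49]
pushleft(81): [81, 56, 49]
pushright(35): [81, 56, 49, 35]

Answer: 81 56 49 35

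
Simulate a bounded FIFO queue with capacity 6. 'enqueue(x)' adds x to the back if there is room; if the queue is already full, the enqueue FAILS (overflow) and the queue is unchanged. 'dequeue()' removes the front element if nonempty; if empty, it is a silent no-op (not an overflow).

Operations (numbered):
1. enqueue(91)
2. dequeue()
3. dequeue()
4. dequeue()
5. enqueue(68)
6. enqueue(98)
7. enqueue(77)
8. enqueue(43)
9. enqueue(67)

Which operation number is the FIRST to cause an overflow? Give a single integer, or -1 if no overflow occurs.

1. enqueue(91): size=1
2. dequeue(): size=0
3. dequeue(): empty, no-op, size=0
4. dequeue(): empty, no-op, size=0
5. enqueue(68): size=1
6. enqueue(98): size=2
7. enqueue(77): size=3
8. enqueue(43): size=4
9. enqueue(67): size=5

Answer: -1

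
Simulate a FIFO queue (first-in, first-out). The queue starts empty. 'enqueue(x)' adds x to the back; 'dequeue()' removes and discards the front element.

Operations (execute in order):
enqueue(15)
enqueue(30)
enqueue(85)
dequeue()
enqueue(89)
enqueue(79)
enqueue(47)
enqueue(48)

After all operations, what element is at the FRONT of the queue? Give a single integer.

Answer: 30

Derivation:
enqueue(15): queue = [15]
enqueue(30): queue = [15, 30]
enqueue(85): queue = [15, 30, 85]
dequeue(): queue = [30, 85]
enqueue(89): queue = [30, 85, 89]
enqueue(79): queue = [30, 85, 89, 79]
enqueue(47): queue = [30, 85, 89, 79, 47]
enqueue(48): queue = [30, 85, 89, 79, 47, 48]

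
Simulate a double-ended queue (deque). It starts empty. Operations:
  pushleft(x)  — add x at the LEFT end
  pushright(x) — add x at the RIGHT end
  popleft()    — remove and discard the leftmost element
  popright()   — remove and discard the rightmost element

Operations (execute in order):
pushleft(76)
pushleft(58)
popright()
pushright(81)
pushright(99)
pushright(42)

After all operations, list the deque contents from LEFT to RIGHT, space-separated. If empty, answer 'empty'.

pushleft(76): [76]
pushleft(58): [58, 76]
popright(): [58]
pushright(81): [58, 81]
pushright(99): [58, 81, 99]
pushright(42): [58, 81, 99, 42]

Answer: 58 81 99 42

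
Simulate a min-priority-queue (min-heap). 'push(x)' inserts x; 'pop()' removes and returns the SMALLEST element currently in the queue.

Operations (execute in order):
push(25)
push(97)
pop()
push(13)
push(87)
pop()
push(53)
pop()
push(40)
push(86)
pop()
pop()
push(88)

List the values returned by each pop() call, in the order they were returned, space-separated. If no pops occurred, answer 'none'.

Answer: 25 13 53 40 86

Derivation:
push(25): heap contents = [25]
push(97): heap contents = [25, 97]
pop() → 25: heap contents = [97]
push(13): heap contents = [13, 97]
push(87): heap contents = [13, 87, 97]
pop() → 13: heap contents = [87, 97]
push(53): heap contents = [53, 87, 97]
pop() → 53: heap contents = [87, 97]
push(40): heap contents = [40, 87, 97]
push(86): heap contents = [40, 86, 87, 97]
pop() → 40: heap contents = [86, 87, 97]
pop() → 86: heap contents = [87, 97]
push(88): heap contents = [87, 88, 97]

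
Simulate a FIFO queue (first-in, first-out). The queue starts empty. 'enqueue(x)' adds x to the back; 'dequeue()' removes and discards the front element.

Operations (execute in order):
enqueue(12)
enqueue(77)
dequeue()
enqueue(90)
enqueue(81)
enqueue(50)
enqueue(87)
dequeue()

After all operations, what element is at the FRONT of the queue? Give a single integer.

Answer: 90

Derivation:
enqueue(12): queue = [12]
enqueue(77): queue = [12, 77]
dequeue(): queue = [77]
enqueue(90): queue = [77, 90]
enqueue(81): queue = [77, 90, 81]
enqueue(50): queue = [77, 90, 81, 50]
enqueue(87): queue = [77, 90, 81, 50, 87]
dequeue(): queue = [90, 81, 50, 87]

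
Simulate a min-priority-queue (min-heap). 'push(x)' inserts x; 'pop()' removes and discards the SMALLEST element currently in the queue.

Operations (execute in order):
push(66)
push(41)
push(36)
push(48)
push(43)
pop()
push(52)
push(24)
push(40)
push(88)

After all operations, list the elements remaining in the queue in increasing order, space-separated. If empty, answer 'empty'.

push(66): heap contents = [66]
push(41): heap contents = [41, 66]
push(36): heap contents = [36, 41, 66]
push(48): heap contents = [36, 41, 48, 66]
push(43): heap contents = [36, 41, 43, 48, 66]
pop() → 36: heap contents = [41, 43, 48, 66]
push(52): heap contents = [41, 43, 48, 52, 66]
push(24): heap contents = [24, 41, 43, 48, 52, 66]
push(40): heap contents = [24, 40, 41, 43, 48, 52, 66]
push(88): heap contents = [24, 40, 41, 43, 48, 52, 66, 88]

Answer: 24 40 41 43 48 52 66 88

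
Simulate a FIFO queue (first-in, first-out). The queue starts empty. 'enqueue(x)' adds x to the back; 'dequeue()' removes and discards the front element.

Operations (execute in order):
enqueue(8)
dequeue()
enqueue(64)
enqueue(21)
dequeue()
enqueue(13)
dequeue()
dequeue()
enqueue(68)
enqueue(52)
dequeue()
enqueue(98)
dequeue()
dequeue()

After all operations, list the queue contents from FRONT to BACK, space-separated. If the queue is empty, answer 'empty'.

Answer: empty

Derivation:
enqueue(8): [8]
dequeue(): []
enqueue(64): [64]
enqueue(21): [64, 21]
dequeue(): [21]
enqueue(13): [21, 13]
dequeue(): [13]
dequeue(): []
enqueue(68): [68]
enqueue(52): [68, 52]
dequeue(): [52]
enqueue(98): [52, 98]
dequeue(): [98]
dequeue(): []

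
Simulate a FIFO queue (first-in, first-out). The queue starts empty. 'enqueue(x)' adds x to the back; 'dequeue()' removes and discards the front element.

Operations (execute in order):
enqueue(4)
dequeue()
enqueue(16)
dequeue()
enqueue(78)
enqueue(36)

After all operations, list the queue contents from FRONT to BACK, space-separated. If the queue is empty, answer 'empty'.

Answer: 78 36

Derivation:
enqueue(4): [4]
dequeue(): []
enqueue(16): [16]
dequeue(): []
enqueue(78): [78]
enqueue(36): [78, 36]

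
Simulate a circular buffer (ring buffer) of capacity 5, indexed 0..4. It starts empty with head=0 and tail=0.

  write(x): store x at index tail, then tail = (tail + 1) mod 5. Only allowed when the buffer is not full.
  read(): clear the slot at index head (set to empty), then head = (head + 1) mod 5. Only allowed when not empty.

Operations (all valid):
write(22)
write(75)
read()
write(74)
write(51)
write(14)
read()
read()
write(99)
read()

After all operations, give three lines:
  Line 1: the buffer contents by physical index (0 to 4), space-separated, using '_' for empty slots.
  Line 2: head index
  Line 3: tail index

Answer: 99 _ _ _ 14
4
1

Derivation:
write(22): buf=[22 _ _ _ _], head=0, tail=1, size=1
write(75): buf=[22 75 _ _ _], head=0, tail=2, size=2
read(): buf=[_ 75 _ _ _], head=1, tail=2, size=1
write(74): buf=[_ 75 74 _ _], head=1, tail=3, size=2
write(51): buf=[_ 75 74 51 _], head=1, tail=4, size=3
write(14): buf=[_ 75 74 51 14], head=1, tail=0, size=4
read(): buf=[_ _ 74 51 14], head=2, tail=0, size=3
read(): buf=[_ _ _ 51 14], head=3, tail=0, size=2
write(99): buf=[99 _ _ 51 14], head=3, tail=1, size=3
read(): buf=[99 _ _ _ 14], head=4, tail=1, size=2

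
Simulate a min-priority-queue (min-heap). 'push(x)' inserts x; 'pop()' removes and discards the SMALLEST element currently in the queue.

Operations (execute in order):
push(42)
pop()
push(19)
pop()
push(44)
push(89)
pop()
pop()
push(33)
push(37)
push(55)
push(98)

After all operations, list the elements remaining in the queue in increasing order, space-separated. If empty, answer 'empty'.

Answer: 33 37 55 98

Derivation:
push(42): heap contents = [42]
pop() → 42: heap contents = []
push(19): heap contents = [19]
pop() → 19: heap contents = []
push(44): heap contents = [44]
push(89): heap contents = [44, 89]
pop() → 44: heap contents = [89]
pop() → 89: heap contents = []
push(33): heap contents = [33]
push(37): heap contents = [33, 37]
push(55): heap contents = [33, 37, 55]
push(98): heap contents = [33, 37, 55, 98]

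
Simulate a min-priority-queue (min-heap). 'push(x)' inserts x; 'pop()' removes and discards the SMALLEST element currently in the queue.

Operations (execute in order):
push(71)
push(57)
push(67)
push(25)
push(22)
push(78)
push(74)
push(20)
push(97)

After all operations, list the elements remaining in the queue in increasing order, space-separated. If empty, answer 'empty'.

push(71): heap contents = [71]
push(57): heap contents = [57, 71]
push(67): heap contents = [57, 67, 71]
push(25): heap contents = [25, 57, 67, 71]
push(22): heap contents = [22, 25, 57, 67, 71]
push(78): heap contents = [22, 25, 57, 67, 71, 78]
push(74): heap contents = [22, 25, 57, 67, 71, 74, 78]
push(20): heap contents = [20, 22, 25, 57, 67, 71, 74, 78]
push(97): heap contents = [20, 22, 25, 57, 67, 71, 74, 78, 97]

Answer: 20 22 25 57 67 71 74 78 97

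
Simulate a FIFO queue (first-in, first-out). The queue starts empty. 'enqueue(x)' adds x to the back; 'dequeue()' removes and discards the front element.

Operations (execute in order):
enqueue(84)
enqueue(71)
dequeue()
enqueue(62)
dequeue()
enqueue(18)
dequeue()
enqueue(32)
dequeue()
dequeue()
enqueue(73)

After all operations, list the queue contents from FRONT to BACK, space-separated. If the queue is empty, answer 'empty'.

Answer: 73

Derivation:
enqueue(84): [84]
enqueue(71): [84, 71]
dequeue(): [71]
enqueue(62): [71, 62]
dequeue(): [62]
enqueue(18): [62, 18]
dequeue(): [18]
enqueue(32): [18, 32]
dequeue(): [32]
dequeue(): []
enqueue(73): [73]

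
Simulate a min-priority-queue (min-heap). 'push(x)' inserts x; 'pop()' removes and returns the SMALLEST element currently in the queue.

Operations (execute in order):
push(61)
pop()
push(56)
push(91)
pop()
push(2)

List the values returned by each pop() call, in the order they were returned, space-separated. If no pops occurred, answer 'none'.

push(61): heap contents = [61]
pop() → 61: heap contents = []
push(56): heap contents = [56]
push(91): heap contents = [56, 91]
pop() → 56: heap contents = [91]
push(2): heap contents = [2, 91]

Answer: 61 56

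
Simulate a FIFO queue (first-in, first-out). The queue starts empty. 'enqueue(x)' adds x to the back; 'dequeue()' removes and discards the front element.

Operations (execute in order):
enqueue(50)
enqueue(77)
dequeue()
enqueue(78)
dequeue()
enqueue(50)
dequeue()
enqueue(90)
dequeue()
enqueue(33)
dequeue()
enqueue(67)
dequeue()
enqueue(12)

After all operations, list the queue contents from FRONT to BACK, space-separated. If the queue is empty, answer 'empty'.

Answer: 67 12

Derivation:
enqueue(50): [50]
enqueue(77): [50, 77]
dequeue(): [77]
enqueue(78): [77, 78]
dequeue(): [78]
enqueue(50): [78, 50]
dequeue(): [50]
enqueue(90): [50, 90]
dequeue(): [90]
enqueue(33): [90, 33]
dequeue(): [33]
enqueue(67): [33, 67]
dequeue(): [67]
enqueue(12): [67, 12]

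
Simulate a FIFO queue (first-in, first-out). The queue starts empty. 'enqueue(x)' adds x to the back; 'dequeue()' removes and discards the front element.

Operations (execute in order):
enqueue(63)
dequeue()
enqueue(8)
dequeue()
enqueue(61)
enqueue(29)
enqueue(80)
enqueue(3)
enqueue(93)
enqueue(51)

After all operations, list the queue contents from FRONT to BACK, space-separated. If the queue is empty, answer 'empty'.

Answer: 61 29 80 3 93 51

Derivation:
enqueue(63): [63]
dequeue(): []
enqueue(8): [8]
dequeue(): []
enqueue(61): [61]
enqueue(29): [61, 29]
enqueue(80): [61, 29, 80]
enqueue(3): [61, 29, 80, 3]
enqueue(93): [61, 29, 80, 3, 93]
enqueue(51): [61, 29, 80, 3, 93, 51]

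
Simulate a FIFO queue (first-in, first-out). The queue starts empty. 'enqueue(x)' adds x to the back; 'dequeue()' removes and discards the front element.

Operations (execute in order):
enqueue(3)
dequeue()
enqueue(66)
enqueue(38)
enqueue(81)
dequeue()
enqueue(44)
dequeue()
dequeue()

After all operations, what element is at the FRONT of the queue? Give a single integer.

enqueue(3): queue = [3]
dequeue(): queue = []
enqueue(66): queue = [66]
enqueue(38): queue = [66, 38]
enqueue(81): queue = [66, 38, 81]
dequeue(): queue = [38, 81]
enqueue(44): queue = [38, 81, 44]
dequeue(): queue = [81, 44]
dequeue(): queue = [44]

Answer: 44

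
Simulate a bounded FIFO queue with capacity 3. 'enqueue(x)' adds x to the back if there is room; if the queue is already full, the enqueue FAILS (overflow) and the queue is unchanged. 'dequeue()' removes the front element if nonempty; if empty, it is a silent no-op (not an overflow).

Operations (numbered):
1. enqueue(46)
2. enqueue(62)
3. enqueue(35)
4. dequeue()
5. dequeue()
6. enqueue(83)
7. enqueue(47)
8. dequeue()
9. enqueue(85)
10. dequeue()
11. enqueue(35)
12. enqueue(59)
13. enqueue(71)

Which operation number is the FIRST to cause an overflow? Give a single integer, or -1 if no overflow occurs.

Answer: 12

Derivation:
1. enqueue(46): size=1
2. enqueue(62): size=2
3. enqueue(35): size=3
4. dequeue(): size=2
5. dequeue(): size=1
6. enqueue(83): size=2
7. enqueue(47): size=3
8. dequeue(): size=2
9. enqueue(85): size=3
10. dequeue(): size=2
11. enqueue(35): size=3
12. enqueue(59): size=3=cap → OVERFLOW (fail)
13. enqueue(71): size=3=cap → OVERFLOW (fail)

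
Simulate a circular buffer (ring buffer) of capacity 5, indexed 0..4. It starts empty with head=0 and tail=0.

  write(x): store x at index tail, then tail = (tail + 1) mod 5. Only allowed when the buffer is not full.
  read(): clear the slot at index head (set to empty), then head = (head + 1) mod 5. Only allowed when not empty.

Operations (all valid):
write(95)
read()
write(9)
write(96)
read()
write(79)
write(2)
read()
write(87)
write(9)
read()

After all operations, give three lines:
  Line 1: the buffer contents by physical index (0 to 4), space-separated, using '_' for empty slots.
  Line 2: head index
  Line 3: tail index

Answer: 87 9 _ _ 2
4
2

Derivation:
write(95): buf=[95 _ _ _ _], head=0, tail=1, size=1
read(): buf=[_ _ _ _ _], head=1, tail=1, size=0
write(9): buf=[_ 9 _ _ _], head=1, tail=2, size=1
write(96): buf=[_ 9 96 _ _], head=1, tail=3, size=2
read(): buf=[_ _ 96 _ _], head=2, tail=3, size=1
write(79): buf=[_ _ 96 79 _], head=2, tail=4, size=2
write(2): buf=[_ _ 96 79 2], head=2, tail=0, size=3
read(): buf=[_ _ _ 79 2], head=3, tail=0, size=2
write(87): buf=[87 _ _ 79 2], head=3, tail=1, size=3
write(9): buf=[87 9 _ 79 2], head=3, tail=2, size=4
read(): buf=[87 9 _ _ 2], head=4, tail=2, size=3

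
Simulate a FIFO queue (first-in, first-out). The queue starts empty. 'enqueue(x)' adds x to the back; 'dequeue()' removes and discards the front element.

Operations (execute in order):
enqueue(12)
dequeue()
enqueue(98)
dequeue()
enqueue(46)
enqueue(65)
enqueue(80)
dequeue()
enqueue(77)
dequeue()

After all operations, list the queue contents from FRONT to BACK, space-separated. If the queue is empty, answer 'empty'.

Answer: 80 77

Derivation:
enqueue(12): [12]
dequeue(): []
enqueue(98): [98]
dequeue(): []
enqueue(46): [46]
enqueue(65): [46, 65]
enqueue(80): [46, 65, 80]
dequeue(): [65, 80]
enqueue(77): [65, 80, 77]
dequeue(): [80, 77]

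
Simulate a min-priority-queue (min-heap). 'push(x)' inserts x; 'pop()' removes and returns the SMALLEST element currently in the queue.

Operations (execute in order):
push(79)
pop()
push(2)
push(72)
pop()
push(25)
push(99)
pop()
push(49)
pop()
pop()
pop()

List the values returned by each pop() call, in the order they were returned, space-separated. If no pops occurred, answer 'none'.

Answer: 79 2 25 49 72 99

Derivation:
push(79): heap contents = [79]
pop() → 79: heap contents = []
push(2): heap contents = [2]
push(72): heap contents = [2, 72]
pop() → 2: heap contents = [72]
push(25): heap contents = [25, 72]
push(99): heap contents = [25, 72, 99]
pop() → 25: heap contents = [72, 99]
push(49): heap contents = [49, 72, 99]
pop() → 49: heap contents = [72, 99]
pop() → 72: heap contents = [99]
pop() → 99: heap contents = []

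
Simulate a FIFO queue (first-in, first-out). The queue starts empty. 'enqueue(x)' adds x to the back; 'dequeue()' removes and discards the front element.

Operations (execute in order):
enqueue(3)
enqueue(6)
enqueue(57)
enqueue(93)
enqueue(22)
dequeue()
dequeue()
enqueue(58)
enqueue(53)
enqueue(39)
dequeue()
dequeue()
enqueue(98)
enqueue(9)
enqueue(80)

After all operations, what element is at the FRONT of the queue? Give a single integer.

Answer: 22

Derivation:
enqueue(3): queue = [3]
enqueue(6): queue = [3, 6]
enqueue(57): queue = [3, 6, 57]
enqueue(93): queue = [3, 6, 57, 93]
enqueue(22): queue = [3, 6, 57, 93, 22]
dequeue(): queue = [6, 57, 93, 22]
dequeue(): queue = [57, 93, 22]
enqueue(58): queue = [57, 93, 22, 58]
enqueue(53): queue = [57, 93, 22, 58, 53]
enqueue(39): queue = [57, 93, 22, 58, 53, 39]
dequeue(): queue = [93, 22, 58, 53, 39]
dequeue(): queue = [22, 58, 53, 39]
enqueue(98): queue = [22, 58, 53, 39, 98]
enqueue(9): queue = [22, 58, 53, 39, 98, 9]
enqueue(80): queue = [22, 58, 53, 39, 98, 9, 80]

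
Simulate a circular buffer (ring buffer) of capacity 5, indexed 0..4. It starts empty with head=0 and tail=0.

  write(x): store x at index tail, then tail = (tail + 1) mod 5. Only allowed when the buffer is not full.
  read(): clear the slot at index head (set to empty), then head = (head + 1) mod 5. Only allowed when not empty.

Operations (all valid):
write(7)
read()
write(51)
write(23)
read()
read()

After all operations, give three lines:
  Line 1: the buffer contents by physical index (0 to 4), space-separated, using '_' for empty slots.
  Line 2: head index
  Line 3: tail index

Answer: _ _ _ _ _
3
3

Derivation:
write(7): buf=[7 _ _ _ _], head=0, tail=1, size=1
read(): buf=[_ _ _ _ _], head=1, tail=1, size=0
write(51): buf=[_ 51 _ _ _], head=1, tail=2, size=1
write(23): buf=[_ 51 23 _ _], head=1, tail=3, size=2
read(): buf=[_ _ 23 _ _], head=2, tail=3, size=1
read(): buf=[_ _ _ _ _], head=3, tail=3, size=0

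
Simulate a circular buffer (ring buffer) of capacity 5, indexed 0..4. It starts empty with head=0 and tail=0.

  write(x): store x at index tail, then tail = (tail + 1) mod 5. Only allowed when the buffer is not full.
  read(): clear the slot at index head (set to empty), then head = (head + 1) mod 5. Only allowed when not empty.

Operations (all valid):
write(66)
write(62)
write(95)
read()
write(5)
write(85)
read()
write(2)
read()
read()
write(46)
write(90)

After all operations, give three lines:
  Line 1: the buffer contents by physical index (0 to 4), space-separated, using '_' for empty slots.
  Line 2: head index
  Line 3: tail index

Answer: 2 46 90 _ 85
4
3

Derivation:
write(66): buf=[66 _ _ _ _], head=0, tail=1, size=1
write(62): buf=[66 62 _ _ _], head=0, tail=2, size=2
write(95): buf=[66 62 95 _ _], head=0, tail=3, size=3
read(): buf=[_ 62 95 _ _], head=1, tail=3, size=2
write(5): buf=[_ 62 95 5 _], head=1, tail=4, size=3
write(85): buf=[_ 62 95 5 85], head=1, tail=0, size=4
read(): buf=[_ _ 95 5 85], head=2, tail=0, size=3
write(2): buf=[2 _ 95 5 85], head=2, tail=1, size=4
read(): buf=[2 _ _ 5 85], head=3, tail=1, size=3
read(): buf=[2 _ _ _ 85], head=4, tail=1, size=2
write(46): buf=[2 46 _ _ 85], head=4, tail=2, size=3
write(90): buf=[2 46 90 _ 85], head=4, tail=3, size=4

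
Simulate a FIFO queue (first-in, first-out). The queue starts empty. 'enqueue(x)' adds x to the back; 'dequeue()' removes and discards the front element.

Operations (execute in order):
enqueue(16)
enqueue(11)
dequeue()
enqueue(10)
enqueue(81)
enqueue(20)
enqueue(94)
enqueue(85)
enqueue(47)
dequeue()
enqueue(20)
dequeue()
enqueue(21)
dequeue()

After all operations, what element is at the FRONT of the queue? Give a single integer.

Answer: 20

Derivation:
enqueue(16): queue = [16]
enqueue(11): queue = [16, 11]
dequeue(): queue = [11]
enqueue(10): queue = [11, 10]
enqueue(81): queue = [11, 10, 81]
enqueue(20): queue = [11, 10, 81, 20]
enqueue(94): queue = [11, 10, 81, 20, 94]
enqueue(85): queue = [11, 10, 81, 20, 94, 85]
enqueue(47): queue = [11, 10, 81, 20, 94, 85, 47]
dequeue(): queue = [10, 81, 20, 94, 85, 47]
enqueue(20): queue = [10, 81, 20, 94, 85, 47, 20]
dequeue(): queue = [81, 20, 94, 85, 47, 20]
enqueue(21): queue = [81, 20, 94, 85, 47, 20, 21]
dequeue(): queue = [20, 94, 85, 47, 20, 21]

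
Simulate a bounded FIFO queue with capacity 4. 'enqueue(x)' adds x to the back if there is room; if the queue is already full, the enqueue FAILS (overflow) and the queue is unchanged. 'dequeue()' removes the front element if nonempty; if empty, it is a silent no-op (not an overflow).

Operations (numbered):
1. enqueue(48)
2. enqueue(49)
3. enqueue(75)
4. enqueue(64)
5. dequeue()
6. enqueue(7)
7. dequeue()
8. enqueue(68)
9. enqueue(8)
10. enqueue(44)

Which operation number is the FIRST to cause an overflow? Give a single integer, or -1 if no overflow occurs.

Answer: 9

Derivation:
1. enqueue(48): size=1
2. enqueue(49): size=2
3. enqueue(75): size=3
4. enqueue(64): size=4
5. dequeue(): size=3
6. enqueue(7): size=4
7. dequeue(): size=3
8. enqueue(68): size=4
9. enqueue(8): size=4=cap → OVERFLOW (fail)
10. enqueue(44): size=4=cap → OVERFLOW (fail)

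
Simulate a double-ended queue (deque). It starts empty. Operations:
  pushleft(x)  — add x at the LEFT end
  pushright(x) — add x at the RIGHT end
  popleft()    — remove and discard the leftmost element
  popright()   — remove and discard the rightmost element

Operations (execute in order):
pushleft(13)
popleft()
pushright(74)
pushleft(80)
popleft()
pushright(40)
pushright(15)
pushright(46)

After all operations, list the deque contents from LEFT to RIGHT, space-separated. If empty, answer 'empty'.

Answer: 74 40 15 46

Derivation:
pushleft(13): [13]
popleft(): []
pushright(74): [74]
pushleft(80): [80, 74]
popleft(): [74]
pushright(40): [74, 40]
pushright(15): [74, 40, 15]
pushright(46): [74, 40, 15, 46]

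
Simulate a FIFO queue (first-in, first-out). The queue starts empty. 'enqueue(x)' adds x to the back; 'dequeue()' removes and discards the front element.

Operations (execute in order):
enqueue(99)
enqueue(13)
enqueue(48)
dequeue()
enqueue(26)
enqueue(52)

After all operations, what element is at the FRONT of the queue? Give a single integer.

enqueue(99): queue = [99]
enqueue(13): queue = [99, 13]
enqueue(48): queue = [99, 13, 48]
dequeue(): queue = [13, 48]
enqueue(26): queue = [13, 48, 26]
enqueue(52): queue = [13, 48, 26, 52]

Answer: 13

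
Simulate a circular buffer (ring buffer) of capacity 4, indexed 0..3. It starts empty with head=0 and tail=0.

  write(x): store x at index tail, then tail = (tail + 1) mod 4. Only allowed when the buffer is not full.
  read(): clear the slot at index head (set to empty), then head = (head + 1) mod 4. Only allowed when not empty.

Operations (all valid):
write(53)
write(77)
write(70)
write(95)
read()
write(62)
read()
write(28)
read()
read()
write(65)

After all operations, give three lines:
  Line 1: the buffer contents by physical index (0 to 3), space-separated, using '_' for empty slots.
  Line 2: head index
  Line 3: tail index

write(53): buf=[53 _ _ _], head=0, tail=1, size=1
write(77): buf=[53 77 _ _], head=0, tail=2, size=2
write(70): buf=[53 77 70 _], head=0, tail=3, size=3
write(95): buf=[53 77 70 95], head=0, tail=0, size=4
read(): buf=[_ 77 70 95], head=1, tail=0, size=3
write(62): buf=[62 77 70 95], head=1, tail=1, size=4
read(): buf=[62 _ 70 95], head=2, tail=1, size=3
write(28): buf=[62 28 70 95], head=2, tail=2, size=4
read(): buf=[62 28 _ 95], head=3, tail=2, size=3
read(): buf=[62 28 _ _], head=0, tail=2, size=2
write(65): buf=[62 28 65 _], head=0, tail=3, size=3

Answer: 62 28 65 _
0
3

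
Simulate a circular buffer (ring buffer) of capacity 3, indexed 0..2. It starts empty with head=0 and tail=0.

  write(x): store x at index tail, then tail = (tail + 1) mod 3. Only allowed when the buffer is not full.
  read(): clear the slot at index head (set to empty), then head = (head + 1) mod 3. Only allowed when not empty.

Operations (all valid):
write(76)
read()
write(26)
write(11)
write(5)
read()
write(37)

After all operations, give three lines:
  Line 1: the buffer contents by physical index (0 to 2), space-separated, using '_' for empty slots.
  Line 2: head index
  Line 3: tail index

Answer: 5 37 11
2
2

Derivation:
write(76): buf=[76 _ _], head=0, tail=1, size=1
read(): buf=[_ _ _], head=1, tail=1, size=0
write(26): buf=[_ 26 _], head=1, tail=2, size=1
write(11): buf=[_ 26 11], head=1, tail=0, size=2
write(5): buf=[5 26 11], head=1, tail=1, size=3
read(): buf=[5 _ 11], head=2, tail=1, size=2
write(37): buf=[5 37 11], head=2, tail=2, size=3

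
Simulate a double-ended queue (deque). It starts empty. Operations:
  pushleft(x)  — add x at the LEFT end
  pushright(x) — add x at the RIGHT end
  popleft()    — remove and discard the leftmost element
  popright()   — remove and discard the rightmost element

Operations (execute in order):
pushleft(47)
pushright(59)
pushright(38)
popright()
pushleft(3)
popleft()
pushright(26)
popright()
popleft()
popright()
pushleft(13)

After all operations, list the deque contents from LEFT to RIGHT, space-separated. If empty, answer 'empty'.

Answer: 13

Derivation:
pushleft(47): [47]
pushright(59): [47, 59]
pushright(38): [47, 59, 38]
popright(): [47, 59]
pushleft(3): [3, 47, 59]
popleft(): [47, 59]
pushright(26): [47, 59, 26]
popright(): [47, 59]
popleft(): [59]
popright(): []
pushleft(13): [13]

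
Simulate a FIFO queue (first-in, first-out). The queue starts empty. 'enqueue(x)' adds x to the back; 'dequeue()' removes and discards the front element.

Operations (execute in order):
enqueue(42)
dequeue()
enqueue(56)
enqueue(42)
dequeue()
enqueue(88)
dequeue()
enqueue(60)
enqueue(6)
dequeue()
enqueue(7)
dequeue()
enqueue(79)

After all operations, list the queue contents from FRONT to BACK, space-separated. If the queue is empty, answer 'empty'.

enqueue(42): [42]
dequeue(): []
enqueue(56): [56]
enqueue(42): [56, 42]
dequeue(): [42]
enqueue(88): [42, 88]
dequeue(): [88]
enqueue(60): [88, 60]
enqueue(6): [88, 60, 6]
dequeue(): [60, 6]
enqueue(7): [60, 6, 7]
dequeue(): [6, 7]
enqueue(79): [6, 7, 79]

Answer: 6 7 79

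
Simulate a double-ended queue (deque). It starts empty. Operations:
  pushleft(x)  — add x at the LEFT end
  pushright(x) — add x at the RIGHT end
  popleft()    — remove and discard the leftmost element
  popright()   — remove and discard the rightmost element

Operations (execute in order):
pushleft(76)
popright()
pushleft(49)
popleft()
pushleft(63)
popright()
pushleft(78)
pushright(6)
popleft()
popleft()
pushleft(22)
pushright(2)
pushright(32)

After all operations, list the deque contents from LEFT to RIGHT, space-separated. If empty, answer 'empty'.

pushleft(76): [76]
popright(): []
pushleft(49): [49]
popleft(): []
pushleft(63): [63]
popright(): []
pushleft(78): [78]
pushright(6): [78, 6]
popleft(): [6]
popleft(): []
pushleft(22): [22]
pushright(2): [22, 2]
pushright(32): [22, 2, 32]

Answer: 22 2 32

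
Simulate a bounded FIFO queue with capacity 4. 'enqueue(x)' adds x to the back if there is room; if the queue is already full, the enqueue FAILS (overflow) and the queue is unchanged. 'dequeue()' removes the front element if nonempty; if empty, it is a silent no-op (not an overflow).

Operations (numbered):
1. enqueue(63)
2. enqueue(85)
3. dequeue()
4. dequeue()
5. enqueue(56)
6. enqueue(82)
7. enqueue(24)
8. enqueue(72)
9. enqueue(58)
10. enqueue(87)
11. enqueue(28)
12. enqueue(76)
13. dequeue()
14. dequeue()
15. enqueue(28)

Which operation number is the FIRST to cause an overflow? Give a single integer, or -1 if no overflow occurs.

1. enqueue(63): size=1
2. enqueue(85): size=2
3. dequeue(): size=1
4. dequeue(): size=0
5. enqueue(56): size=1
6. enqueue(82): size=2
7. enqueue(24): size=3
8. enqueue(72): size=4
9. enqueue(58): size=4=cap → OVERFLOW (fail)
10. enqueue(87): size=4=cap → OVERFLOW (fail)
11. enqueue(28): size=4=cap → OVERFLOW (fail)
12. enqueue(76): size=4=cap → OVERFLOW (fail)
13. dequeue(): size=3
14. dequeue(): size=2
15. enqueue(28): size=3

Answer: 9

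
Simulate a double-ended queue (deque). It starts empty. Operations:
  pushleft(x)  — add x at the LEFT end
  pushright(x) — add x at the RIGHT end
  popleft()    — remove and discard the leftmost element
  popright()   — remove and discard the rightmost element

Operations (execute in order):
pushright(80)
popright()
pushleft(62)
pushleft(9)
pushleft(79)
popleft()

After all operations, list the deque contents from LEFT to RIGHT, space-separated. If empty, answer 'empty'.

pushright(80): [80]
popright(): []
pushleft(62): [62]
pushleft(9): [9, 62]
pushleft(79): [79, 9, 62]
popleft(): [9, 62]

Answer: 9 62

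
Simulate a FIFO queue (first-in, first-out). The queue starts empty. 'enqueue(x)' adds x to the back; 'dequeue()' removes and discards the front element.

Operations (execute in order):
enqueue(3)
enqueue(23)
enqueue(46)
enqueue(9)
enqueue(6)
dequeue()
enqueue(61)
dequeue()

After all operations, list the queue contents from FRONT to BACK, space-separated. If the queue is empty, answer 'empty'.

Answer: 46 9 6 61

Derivation:
enqueue(3): [3]
enqueue(23): [3, 23]
enqueue(46): [3, 23, 46]
enqueue(9): [3, 23, 46, 9]
enqueue(6): [3, 23, 46, 9, 6]
dequeue(): [23, 46, 9, 6]
enqueue(61): [23, 46, 9, 6, 61]
dequeue(): [46, 9, 6, 61]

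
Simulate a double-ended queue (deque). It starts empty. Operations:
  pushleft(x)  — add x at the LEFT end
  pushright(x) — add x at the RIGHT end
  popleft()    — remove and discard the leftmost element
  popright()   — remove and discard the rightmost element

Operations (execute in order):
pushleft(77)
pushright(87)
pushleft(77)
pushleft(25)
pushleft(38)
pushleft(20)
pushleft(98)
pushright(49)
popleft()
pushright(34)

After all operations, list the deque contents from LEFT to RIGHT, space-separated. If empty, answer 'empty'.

Answer: 20 38 25 77 77 87 49 34

Derivation:
pushleft(77): [77]
pushright(87): [77, 87]
pushleft(77): [77, 77, 87]
pushleft(25): [25, 77, 77, 87]
pushleft(38): [38, 25, 77, 77, 87]
pushleft(20): [20, 38, 25, 77, 77, 87]
pushleft(98): [98, 20, 38, 25, 77, 77, 87]
pushright(49): [98, 20, 38, 25, 77, 77, 87, 49]
popleft(): [20, 38, 25, 77, 77, 87, 49]
pushright(34): [20, 38, 25, 77, 77, 87, 49, 34]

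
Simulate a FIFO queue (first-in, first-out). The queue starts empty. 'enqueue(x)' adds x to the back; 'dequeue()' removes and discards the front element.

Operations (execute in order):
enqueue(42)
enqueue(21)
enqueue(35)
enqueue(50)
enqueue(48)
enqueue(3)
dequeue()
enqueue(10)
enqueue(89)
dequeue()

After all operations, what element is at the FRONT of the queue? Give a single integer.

enqueue(42): queue = [42]
enqueue(21): queue = [42, 21]
enqueue(35): queue = [42, 21, 35]
enqueue(50): queue = [42, 21, 35, 50]
enqueue(48): queue = [42, 21, 35, 50, 48]
enqueue(3): queue = [42, 21, 35, 50, 48, 3]
dequeue(): queue = [21, 35, 50, 48, 3]
enqueue(10): queue = [21, 35, 50, 48, 3, 10]
enqueue(89): queue = [21, 35, 50, 48, 3, 10, 89]
dequeue(): queue = [35, 50, 48, 3, 10, 89]

Answer: 35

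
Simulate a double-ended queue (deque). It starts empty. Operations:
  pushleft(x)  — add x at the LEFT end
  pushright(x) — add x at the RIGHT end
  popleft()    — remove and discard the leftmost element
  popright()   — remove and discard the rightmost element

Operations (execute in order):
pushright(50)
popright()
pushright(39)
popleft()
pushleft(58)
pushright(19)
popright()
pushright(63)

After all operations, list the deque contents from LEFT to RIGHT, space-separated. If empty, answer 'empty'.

pushright(50): [50]
popright(): []
pushright(39): [39]
popleft(): []
pushleft(58): [58]
pushright(19): [58, 19]
popright(): [58]
pushright(63): [58, 63]

Answer: 58 63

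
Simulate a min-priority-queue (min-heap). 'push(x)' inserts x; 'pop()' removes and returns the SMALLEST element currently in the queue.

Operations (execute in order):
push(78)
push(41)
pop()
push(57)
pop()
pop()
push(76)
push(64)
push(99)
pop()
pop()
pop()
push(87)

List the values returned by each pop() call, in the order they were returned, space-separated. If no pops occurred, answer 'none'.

push(78): heap contents = [78]
push(41): heap contents = [41, 78]
pop() → 41: heap contents = [78]
push(57): heap contents = [57, 78]
pop() → 57: heap contents = [78]
pop() → 78: heap contents = []
push(76): heap contents = [76]
push(64): heap contents = [64, 76]
push(99): heap contents = [64, 76, 99]
pop() → 64: heap contents = [76, 99]
pop() → 76: heap contents = [99]
pop() → 99: heap contents = []
push(87): heap contents = [87]

Answer: 41 57 78 64 76 99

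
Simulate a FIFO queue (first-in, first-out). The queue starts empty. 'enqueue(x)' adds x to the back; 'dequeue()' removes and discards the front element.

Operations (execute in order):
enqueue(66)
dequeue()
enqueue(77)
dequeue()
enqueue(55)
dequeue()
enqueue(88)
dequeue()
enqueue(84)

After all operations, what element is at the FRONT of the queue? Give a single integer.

Answer: 84

Derivation:
enqueue(66): queue = [66]
dequeue(): queue = []
enqueue(77): queue = [77]
dequeue(): queue = []
enqueue(55): queue = [55]
dequeue(): queue = []
enqueue(88): queue = [88]
dequeue(): queue = []
enqueue(84): queue = [84]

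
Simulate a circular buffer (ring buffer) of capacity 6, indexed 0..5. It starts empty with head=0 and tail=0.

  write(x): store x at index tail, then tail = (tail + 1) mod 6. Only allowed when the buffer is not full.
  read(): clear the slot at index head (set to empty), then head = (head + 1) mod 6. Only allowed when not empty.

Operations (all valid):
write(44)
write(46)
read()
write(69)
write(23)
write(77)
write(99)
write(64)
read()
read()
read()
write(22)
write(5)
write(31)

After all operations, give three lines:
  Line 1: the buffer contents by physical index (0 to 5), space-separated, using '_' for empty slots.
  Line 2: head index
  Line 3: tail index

write(44): buf=[44 _ _ _ _ _], head=0, tail=1, size=1
write(46): buf=[44 46 _ _ _ _], head=0, tail=2, size=2
read(): buf=[_ 46 _ _ _ _], head=1, tail=2, size=1
write(69): buf=[_ 46 69 _ _ _], head=1, tail=3, size=2
write(23): buf=[_ 46 69 23 _ _], head=1, tail=4, size=3
write(77): buf=[_ 46 69 23 77 _], head=1, tail=5, size=4
write(99): buf=[_ 46 69 23 77 99], head=1, tail=0, size=5
write(64): buf=[64 46 69 23 77 99], head=1, tail=1, size=6
read(): buf=[64 _ 69 23 77 99], head=2, tail=1, size=5
read(): buf=[64 _ _ 23 77 99], head=3, tail=1, size=4
read(): buf=[64 _ _ _ 77 99], head=4, tail=1, size=3
write(22): buf=[64 22 _ _ 77 99], head=4, tail=2, size=4
write(5): buf=[64 22 5 _ 77 99], head=4, tail=3, size=5
write(31): buf=[64 22 5 31 77 99], head=4, tail=4, size=6

Answer: 64 22 5 31 77 99
4
4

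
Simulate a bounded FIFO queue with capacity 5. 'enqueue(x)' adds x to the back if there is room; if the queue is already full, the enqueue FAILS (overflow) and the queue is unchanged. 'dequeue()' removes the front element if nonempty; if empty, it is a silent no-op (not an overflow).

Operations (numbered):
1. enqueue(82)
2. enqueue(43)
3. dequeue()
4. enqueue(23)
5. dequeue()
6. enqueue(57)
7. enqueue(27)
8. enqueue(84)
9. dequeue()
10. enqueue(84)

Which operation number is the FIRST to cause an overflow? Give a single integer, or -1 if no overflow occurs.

Answer: -1

Derivation:
1. enqueue(82): size=1
2. enqueue(43): size=2
3. dequeue(): size=1
4. enqueue(23): size=2
5. dequeue(): size=1
6. enqueue(57): size=2
7. enqueue(27): size=3
8. enqueue(84): size=4
9. dequeue(): size=3
10. enqueue(84): size=4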